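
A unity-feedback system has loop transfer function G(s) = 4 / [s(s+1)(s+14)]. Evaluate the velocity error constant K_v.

One free integrator in G(s): this is a type 1 system.
K_v = lim_{s→0} s·G(s) = 4 / (1·14) = 2/7.

2/7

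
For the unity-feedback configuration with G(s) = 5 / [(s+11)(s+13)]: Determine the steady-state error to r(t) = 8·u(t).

286/37

The open loop has no poles at the origin → type 0 system.
K_p = lim_{s→0} G(s) = 5 / (11·13) = 5/143.
e_ss = 8/(1 + K_p) = 8/(148/143) = 286/37.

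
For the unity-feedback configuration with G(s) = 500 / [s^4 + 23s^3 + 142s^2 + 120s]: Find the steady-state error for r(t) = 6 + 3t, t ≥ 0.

0.72

Factoring s from the denominator leaves a polynomial with constant term 120, so the system is type 1. Taking each input component in turn:
  • 6: tracked with zero error.
  • 3t: e_ss = 3/K_v with K_v=25/6 → 0.72.
Total e_ss = 0.72.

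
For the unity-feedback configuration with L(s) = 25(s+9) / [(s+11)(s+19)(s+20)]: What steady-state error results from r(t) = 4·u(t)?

L(s) has no factors of s in the denominator, so the system is type 0.
K_p = lim_{s→0} L(s) = 25·9 / (11·19·20) = 45/836.
e_ss = 4/(1 + K_p) = 4/(881/836) = 3344/881.

3344/881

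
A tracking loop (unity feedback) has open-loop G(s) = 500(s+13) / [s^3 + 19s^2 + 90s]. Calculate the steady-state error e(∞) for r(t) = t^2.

The denominator has no term below 90s — 1 pole at s=0, type 1.
K_a = lim_{s→0} s^2·G(s) = 0; the steady-state error to this parabolic input grows without bound.

infinity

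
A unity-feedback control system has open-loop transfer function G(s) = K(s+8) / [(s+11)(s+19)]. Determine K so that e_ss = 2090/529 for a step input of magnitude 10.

40

The open loop has no poles at the origin → type 0 system.
K_p = lim_{s→0} G(s) = K·8 / (11·19) = (8/209)·K.
e_ss = 10/(1 + K_p) = 2090/529 ⇒ 1 + (8/209)·K = 529/209 ⇒ K = 40.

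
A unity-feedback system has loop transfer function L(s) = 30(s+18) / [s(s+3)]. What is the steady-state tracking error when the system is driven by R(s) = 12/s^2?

One free integrator in L(s): this is a type 1 system.
K_v = lim_{s→0} s·L(s) = 30·18 / (3) = 180.
e_ss = 12/K_v = 12/180 = 1/15.

1/15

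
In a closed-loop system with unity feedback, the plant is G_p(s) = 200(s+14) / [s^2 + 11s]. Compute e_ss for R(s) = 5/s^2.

11/560

The denominator has no term below 11s — 1 pole at s=0, type 1.
K_v = lim_{s→0} s·G_p(s) = 200·14 / 11 = 2800/11.
e_ss = 5/K_v = 5/(2800/11) = 11/560.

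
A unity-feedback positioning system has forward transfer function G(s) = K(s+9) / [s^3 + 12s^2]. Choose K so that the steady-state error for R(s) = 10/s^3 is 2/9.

Lowest-order denominator term is 12s^2, so the open loop has 2 poles at the origin → type 2 system.
K_a = lim_{s→0} s^2·G(s) = K·9 / 12 = 0.75·K.
e_ss = 10/K_a = 2/9 ⇒ K_a = 45 ⇒ K = 45/0.75 = 60.

60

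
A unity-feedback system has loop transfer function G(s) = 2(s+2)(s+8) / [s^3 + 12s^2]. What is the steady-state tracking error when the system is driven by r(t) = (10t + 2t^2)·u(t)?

The denominator has no term below 12s^2 — 2 poles at s=0, type 2. By superposition:
  • 10t: tracked with zero error.
  • 2t^2: e_ss = 4/K_a with K_a=8/3 → 1.5.
Total e_ss = 1.5.

1.5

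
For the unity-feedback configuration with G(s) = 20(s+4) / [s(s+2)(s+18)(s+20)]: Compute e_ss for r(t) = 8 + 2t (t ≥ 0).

G(s) has one factor of s in the denominator, so the system is type 1. Treating each term separately:
  • 8: tracked with zero error.
  • 2t: e_ss = 2/K_v with K_v=1/9 → 18.
Total e_ss = 18.

18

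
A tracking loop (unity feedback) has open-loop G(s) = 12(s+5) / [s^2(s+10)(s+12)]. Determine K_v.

infinity

K_v = lim_{s→0} s·G(s); with 2 poles at the origin the limit diverges, so K_v = ∞.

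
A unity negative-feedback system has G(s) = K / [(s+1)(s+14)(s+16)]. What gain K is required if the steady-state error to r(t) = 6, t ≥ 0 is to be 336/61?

G(s) has no factors of s in the denominator, so the system is type 0.
K_p = lim_{s→0} G(s) = K / (1·14·16) = (1/224)·K.
e_ss = 6/(1 + K_p) = 336/61 ⇒ 1 + (1/224)·K = 61/56 ⇒ K = 20.

20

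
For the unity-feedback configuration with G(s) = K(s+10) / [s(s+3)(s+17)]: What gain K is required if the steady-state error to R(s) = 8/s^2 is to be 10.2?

4

The open loop has one pole at the origin → type 1 system.
K_v = lim_{s→0} s·G(s) = K·10 / (3·17) = (10/51)·K.
e_ss = 8/K_v = 10.2 ⇒ K_v = 40/51 ⇒ K = (40/51)/(10/51) = 4.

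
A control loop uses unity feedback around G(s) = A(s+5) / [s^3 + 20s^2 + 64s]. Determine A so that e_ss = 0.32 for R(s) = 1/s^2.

40

Factoring s from the denominator leaves a polynomial with constant term 64, so the system is type 1.
K_v = lim_{s→0} s·G(s) = A·5 / 64 = (5/64)·A.
e_ss = 1/K_v = 0.32 ⇒ K_v = 3.125 ⇒ A = 3.125/(5/64) = 40.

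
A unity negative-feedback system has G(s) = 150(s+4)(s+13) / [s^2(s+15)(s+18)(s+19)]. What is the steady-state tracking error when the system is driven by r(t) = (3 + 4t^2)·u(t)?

342/65

G(s) has two factors of s in the denominator, so the system is type 2. Taking each input component in turn:
  • 3: tracked with zero error.
  • 4t^2: e_ss = 8/K_a with K_a=260/171 → 342/65.
Total e_ss = 342/65.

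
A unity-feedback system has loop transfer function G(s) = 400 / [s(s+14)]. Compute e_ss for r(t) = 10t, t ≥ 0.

The open loop has one pole at the origin → type 1 system.
K_v = lim_{s→0} s·G(s) = 400 / (14) = 200/7.
e_ss = 10/K_v = 10/(200/7) = 0.35.

0.35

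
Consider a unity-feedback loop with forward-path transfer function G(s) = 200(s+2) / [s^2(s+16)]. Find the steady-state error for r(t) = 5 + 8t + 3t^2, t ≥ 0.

Two free integrators in G(s): this is a type 2 system. Treating each term separately:
  • 5: tracked with zero error.
  • 8t: tracked with zero error.
  • 3t^2: e_ss = 6/K_a with K_a=25 → 0.24.
Total e_ss = 0.24.

0.24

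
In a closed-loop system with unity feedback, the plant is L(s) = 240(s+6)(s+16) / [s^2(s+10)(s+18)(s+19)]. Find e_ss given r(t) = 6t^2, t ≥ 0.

57/32

L(s) has two factors of s in the denominator, so the system is type 2.
K_a = lim_{s→0} s^2·L(s) = 240·6·16 / (10·18·19) = 128/19.
r(t) = 6t^2 gives R(s) = 12/s^3.
e_ss = 12/K_a = 12/(128/19) = 57/32.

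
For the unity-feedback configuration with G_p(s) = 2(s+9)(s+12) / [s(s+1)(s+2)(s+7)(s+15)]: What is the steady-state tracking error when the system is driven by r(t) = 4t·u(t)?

35/9

G_p(s) has one factor of s in the denominator, so the system is type 1.
K_v = lim_{s→0} s·G_p(s) = 2·9·12 / (1·2·7·15) = 36/35.
e_ss = 4/K_v = 4/(36/35) = 35/9.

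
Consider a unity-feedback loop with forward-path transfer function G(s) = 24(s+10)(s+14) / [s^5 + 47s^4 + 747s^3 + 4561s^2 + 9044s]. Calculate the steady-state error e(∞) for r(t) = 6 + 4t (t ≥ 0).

323/30

Lowest-order denominator term is 9044s, so the open loop has 1 pole at the origin → type 1 system. Taking each input component in turn:
  • 6: tracked with zero error.
  • 4t: e_ss = 4/K_v with K_v=120/323 → 323/30.
Total e_ss = 323/30.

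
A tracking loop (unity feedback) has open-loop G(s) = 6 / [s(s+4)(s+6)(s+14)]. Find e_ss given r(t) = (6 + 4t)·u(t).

G(s) has one factor of s in the denominator, so the system is type 1. Treating each term separately:
  • 6: tracked with zero error.
  • 4t: e_ss = 4/K_v with K_v=1/56 → 224.
Total e_ss = 224.

224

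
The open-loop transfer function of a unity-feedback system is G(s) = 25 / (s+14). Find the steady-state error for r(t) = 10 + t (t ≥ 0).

infinity

G(s) has no factors of s in the denominator, so the system is type 0. Treating each term separately:
  • 10: e_ss = 10/(1+K_p) with K_p=25/14 → 140/39.
  • t: a type-0 system cannot track it, e_ss → ∞.
The unbounded component dominates.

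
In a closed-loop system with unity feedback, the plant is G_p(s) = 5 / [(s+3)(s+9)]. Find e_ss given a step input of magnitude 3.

System type = 0 (no poles at s=0).
K_p = lim_{s→0} G_p(s) = 5 / (3·9) = 5/27.
e_ss = 3/(1 + K_p) = 3/(32/27) = 81/32.

81/32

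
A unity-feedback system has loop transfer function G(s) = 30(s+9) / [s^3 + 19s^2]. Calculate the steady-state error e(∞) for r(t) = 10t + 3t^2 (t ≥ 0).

Factoring s^2 from the denominator leaves a polynomial with constant term 19, so the system is type 2. Taking each input component in turn:
  • 10t: tracked with zero error.
  • 3t^2: e_ss = 6/K_a with K_a=270/19 → 19/45.
Total e_ss = 19/45.

19/45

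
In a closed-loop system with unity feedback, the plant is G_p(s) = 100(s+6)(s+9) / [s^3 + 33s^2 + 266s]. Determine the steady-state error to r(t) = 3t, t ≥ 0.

The denominator has no term below 266s — 1 pole at s=0, type 1.
K_v = lim_{s→0} s·G_p(s) = 100·6·9 / 266 = 2700/133.
e_ss = 3/K_v = 3/(2700/133) = 133/900.

133/900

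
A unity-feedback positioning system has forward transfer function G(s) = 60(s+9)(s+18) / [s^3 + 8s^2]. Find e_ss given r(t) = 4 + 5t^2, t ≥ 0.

2/243

The denominator has no term below 8s^2 — 2 poles at s=0, type 2. Treating each term separately:
  • 4: tracked with zero error.
  • 5t^2: e_ss = 10/K_a with K_a=1215 → 2/243.
Total e_ss = 2/243.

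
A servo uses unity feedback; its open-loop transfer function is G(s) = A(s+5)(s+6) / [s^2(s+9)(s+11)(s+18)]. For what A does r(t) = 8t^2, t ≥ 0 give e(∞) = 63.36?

15

The open loop has two poles at the origin → type 2 system.
K_a = lim_{s→0} s^2·G(s) = A·5·6 / (9·11·18) = (5/297)·A.
e_ss = 16/K_a = 63.36 ⇒ K_a = 25/99 ⇒ A = (25/99)/(5/297) = 15.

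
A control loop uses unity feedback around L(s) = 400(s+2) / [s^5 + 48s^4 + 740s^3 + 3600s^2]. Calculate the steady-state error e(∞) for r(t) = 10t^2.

The denominator has no term below 3600s^2 — 2 poles at s=0, type 2.
K_a = lim_{s→0} s^2·L(s) = 400·2 / 3600 = 2/9.
r(t) = 10t^2 gives R(s) = 20/s^3.
e_ss = 20/K_a = 20/(2/9) = 90.

90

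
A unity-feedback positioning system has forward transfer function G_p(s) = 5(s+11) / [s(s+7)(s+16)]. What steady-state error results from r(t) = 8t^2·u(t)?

infinity

The open loop has one pole at the origin → type 1 system.
K_a = lim_{s→0} s^2·G_p(s) = 0; the steady-state error to this parabolic input grows without bound.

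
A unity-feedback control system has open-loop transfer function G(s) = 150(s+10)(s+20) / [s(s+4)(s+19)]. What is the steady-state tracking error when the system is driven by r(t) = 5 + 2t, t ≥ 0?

19/3750

System type = 1 (one pole at s=0). Treating each term separately:
  • 5: tracked with zero error.
  • 2t: e_ss = 2/K_v with K_v=7500/19 → 19/3750.
Total e_ss = 19/3750.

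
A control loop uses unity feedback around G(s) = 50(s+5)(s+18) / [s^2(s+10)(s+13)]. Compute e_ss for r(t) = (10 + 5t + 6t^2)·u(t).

Two free integrators in G(s): this is a type 2 system. By superposition:
  • 10: tracked with zero error.
  • 5t: tracked with zero error.
  • 6t^2: e_ss = 12/K_a with K_a=450/13 → 26/75.
Total e_ss = 26/75.

26/75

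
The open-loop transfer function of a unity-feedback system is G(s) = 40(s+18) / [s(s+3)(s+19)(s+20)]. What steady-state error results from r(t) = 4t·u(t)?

System type = 1 (one pole at s=0).
K_v = lim_{s→0} s·G(s) = 40·18 / (3·19·20) = 12/19.
e_ss = 4/K_v = 4/(12/19) = 19/3.

19/3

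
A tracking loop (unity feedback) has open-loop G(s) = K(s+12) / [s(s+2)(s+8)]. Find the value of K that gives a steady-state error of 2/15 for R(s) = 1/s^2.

10

G(s) has one factor of s in the denominator, so the system is type 1.
K_v = lim_{s→0} s·G(s) = K·12 / (2·8) = 0.75·K.
e_ss = 1/K_v = 2/15 ⇒ K_v = 7.5 ⇒ K = 7.5/0.75 = 10.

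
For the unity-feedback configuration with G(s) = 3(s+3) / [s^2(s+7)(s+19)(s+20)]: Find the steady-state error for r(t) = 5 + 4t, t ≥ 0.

0

System type = 2 (two poles at s=0). By superposition:
  • 5: tracked with zero error.
  • 4t: tracked with zero error.
Total e_ss = 0.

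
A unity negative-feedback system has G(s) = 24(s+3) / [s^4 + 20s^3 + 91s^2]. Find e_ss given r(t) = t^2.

The denominator has no term below 91s^2 — 2 poles at s=0, type 2.
K_a = lim_{s→0} s^2·G(s) = 24·3 / 91 = 72/91.
r(t) = t^2 gives R(s) = 2/s^3.
e_ss = 2/K_a = 2/(72/91) = 91/36.

91/36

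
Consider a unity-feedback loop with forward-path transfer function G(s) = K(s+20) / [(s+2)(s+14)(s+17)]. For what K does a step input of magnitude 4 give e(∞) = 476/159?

No free integrators in G(s): this is a type 0 system.
K_p = lim_{s→0} G(s) = K·20 / (2·14·17) = (5/119)·K.
e_ss = 4/(1 + K_p) = 476/159 ⇒ 1 + (5/119)·K = 159/119 ⇒ K = 8.

8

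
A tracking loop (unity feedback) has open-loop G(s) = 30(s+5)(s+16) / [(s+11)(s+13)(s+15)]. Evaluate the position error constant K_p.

No free integrators in G(s): this is a type 0 system.
K_p = lim_{s→0} G(s) = 30·5·16 / (11·13·15) = 160/143.

160/143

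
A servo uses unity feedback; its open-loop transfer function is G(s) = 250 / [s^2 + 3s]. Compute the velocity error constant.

250/3

Factoring s from the denominator leaves a polynomial with constant term 3, so the system is type 1.
K_v = lim_{s→0} s·G(s) = 250 / 3 = 250/3.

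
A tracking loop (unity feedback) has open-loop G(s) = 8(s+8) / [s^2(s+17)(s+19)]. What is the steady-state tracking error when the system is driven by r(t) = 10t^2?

System type = 2 (two poles at s=0).
K_a = lim_{s→0} s^2·G(s) = 8·8 / (17·19) = 64/323.
r(t) = 10t^2 gives R(s) = 20/s^3.
e_ss = 20/K_a = 20/(64/323) = 100.9375.

100.9375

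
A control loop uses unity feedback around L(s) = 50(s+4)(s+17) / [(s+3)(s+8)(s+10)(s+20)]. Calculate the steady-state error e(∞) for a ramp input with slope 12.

System type = 0 (no poles at s=0).
K_v = lim_{s→0} s·L(s) = 0; the steady-state error to this ramp input grows without bound.

infinity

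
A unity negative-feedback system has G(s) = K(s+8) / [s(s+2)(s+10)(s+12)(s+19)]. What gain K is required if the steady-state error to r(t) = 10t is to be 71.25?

System type = 1 (one pole at s=0).
K_v = lim_{s→0} s·G(s) = K·8 / (2·10·12·19) = (1/570)·K.
e_ss = 10/K_v = 71.25 ⇒ K_v = 8/57 ⇒ K = (8/57)/(1/570) = 80.

80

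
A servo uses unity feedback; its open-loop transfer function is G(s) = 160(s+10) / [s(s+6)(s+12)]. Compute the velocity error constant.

One free integrator in G(s): this is a type 1 system.
K_v = lim_{s→0} s·G(s) = 160·10 / (6·12) = 200/9.

200/9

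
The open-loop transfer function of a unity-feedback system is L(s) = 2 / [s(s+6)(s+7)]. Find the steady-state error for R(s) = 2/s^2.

42

One free integrator in L(s): this is a type 1 system.
K_v = lim_{s→0} s·L(s) = 2 / (6·7) = 1/21.
e_ss = 2/K_v = 2/(1/21) = 42.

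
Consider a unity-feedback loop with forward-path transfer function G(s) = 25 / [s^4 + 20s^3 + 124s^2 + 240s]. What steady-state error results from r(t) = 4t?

Factoring s from the denominator leaves a polynomial with constant term 240, so the system is type 1.
K_v = lim_{s→0} s·G(s) = 25 / 240 = 5/48.
e_ss = 4/K_v = 4/(5/48) = 38.4.

38.4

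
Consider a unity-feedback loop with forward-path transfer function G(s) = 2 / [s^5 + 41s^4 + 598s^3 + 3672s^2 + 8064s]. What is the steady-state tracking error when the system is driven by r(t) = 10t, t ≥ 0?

Lowest-order denominator term is 8064s, so the open loop has 1 pole at the origin → type 1 system.
K_v = lim_{s→0} s·G(s) = 2 / 8064 = 1/4032.
e_ss = 10/K_v = 10/(1/4032) = 40320.

40320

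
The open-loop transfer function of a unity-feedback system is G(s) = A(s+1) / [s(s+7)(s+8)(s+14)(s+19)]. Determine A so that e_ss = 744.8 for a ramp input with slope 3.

60

The open loop has one pole at the origin → type 1 system.
K_v = lim_{s→0} s·G(s) = A·1 / (7·8·14·19) = (1/14896)·A.
e_ss = 3/K_v = 744.8 ⇒ K_v = 15/3724 ⇒ A = (15/3724)/(1/14896) = 60.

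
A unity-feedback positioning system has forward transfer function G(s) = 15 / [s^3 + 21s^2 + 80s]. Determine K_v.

The denominator has no term below 80s — 1 pole at s=0, type 1.
K_v = lim_{s→0} s·G(s) = 15 / 80 = 0.1875.

0.1875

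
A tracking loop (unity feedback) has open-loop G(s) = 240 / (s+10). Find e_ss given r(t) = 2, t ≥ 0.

0.08

The open loop has no poles at the origin → type 0 system.
K_p = lim_{s→0} G(s) = 240 / (10) = 24.
e_ss = 2/(1 + K_p) = 2/25 = 0.08.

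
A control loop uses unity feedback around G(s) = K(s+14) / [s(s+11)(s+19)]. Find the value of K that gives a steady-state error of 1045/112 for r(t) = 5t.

8

G(s) has one factor of s in the denominator, so the system is type 1.
K_v = lim_{s→0} s·G(s) = K·14 / (11·19) = (14/209)·K.
e_ss = 5/K_v = 1045/112 ⇒ K_v = 112/209 ⇒ K = (112/209)/(14/209) = 8.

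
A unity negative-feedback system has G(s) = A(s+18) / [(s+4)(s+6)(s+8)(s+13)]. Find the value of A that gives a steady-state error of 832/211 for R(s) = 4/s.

2

System type = 0 (no poles at s=0).
K_p = lim_{s→0} G(s) = A·18 / (4·6·8·13) = (3/416)·A.
e_ss = 4/(1 + K_p) = 832/211 ⇒ 1 + (3/416)·A = 211/208 ⇒ A = 2.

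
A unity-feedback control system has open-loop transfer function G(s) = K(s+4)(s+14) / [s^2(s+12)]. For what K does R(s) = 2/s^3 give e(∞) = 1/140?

Two free integrators in G(s): this is a type 2 system.
K_a = lim_{s→0} s^2·G(s) = K·4·14 / (12) = (14/3)·K.
e_ss = 2/K_a = 1/140 ⇒ K_a = 280 ⇒ K = 280/(14/3) = 60.

60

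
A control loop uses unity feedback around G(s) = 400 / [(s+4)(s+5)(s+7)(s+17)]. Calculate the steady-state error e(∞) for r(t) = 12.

No free integrators in G(s): this is a type 0 system.
K_p = lim_{s→0} G(s) = 400 / (4·5·7·17) = 20/119.
e_ss = 12/(1 + K_p) = 12/(139/119) = 1428/139.

1428/139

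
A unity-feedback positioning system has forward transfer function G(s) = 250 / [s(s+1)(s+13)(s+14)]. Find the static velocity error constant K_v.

The open loop has one pole at the origin → type 1 system.
K_v = lim_{s→0} s·G(s) = 250 / (1·13·14) = 125/91.

125/91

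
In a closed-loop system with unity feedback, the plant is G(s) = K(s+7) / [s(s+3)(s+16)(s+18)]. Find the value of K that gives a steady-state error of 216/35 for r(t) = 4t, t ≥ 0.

80

One free integrator in G(s): this is a type 1 system.
K_v = lim_{s→0} s·G(s) = K·7 / (3·16·18) = (7/864)·K.
e_ss = 4/K_v = 216/35 ⇒ K_v = 35/54 ⇒ K = (35/54)/(7/864) = 80.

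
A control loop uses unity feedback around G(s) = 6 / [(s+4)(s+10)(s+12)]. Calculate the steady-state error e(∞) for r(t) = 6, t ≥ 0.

160/27

No free integrators in G(s): this is a type 0 system.
K_p = lim_{s→0} G(s) = 6 / (4·10·12) = 0.0125.
e_ss = 6/(1 + K_p) = 6/1.0125 = 160/27.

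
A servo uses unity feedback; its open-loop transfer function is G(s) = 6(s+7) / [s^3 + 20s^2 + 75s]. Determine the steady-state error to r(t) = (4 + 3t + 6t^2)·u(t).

infinity

Factoring s from the denominator leaves a polynomial with constant term 75, so the system is type 1. By superposition:
  • 4: tracked with zero error.
  • 3t: e_ss = 3/K_v with K_v=0.56 → 75/14.
  • 6t^2: a type-1 system cannot track it, e_ss → ∞.
The unbounded component dominates.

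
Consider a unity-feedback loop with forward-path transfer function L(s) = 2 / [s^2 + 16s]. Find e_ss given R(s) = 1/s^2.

The denominator has no term below 16s — 1 pole at s=0, type 1.
K_v = lim_{s→0} s·L(s) = 2 / 16 = 0.125.
e_ss = 1/K_v = 1/0.125 = 8.

8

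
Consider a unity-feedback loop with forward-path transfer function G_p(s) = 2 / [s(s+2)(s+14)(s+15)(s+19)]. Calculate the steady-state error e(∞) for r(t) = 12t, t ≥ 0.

System type = 1 (one pole at s=0).
K_v = lim_{s→0} s·G_p(s) = 2 / (2·14·15·19) = 1/3990.
e_ss = 12/K_v = 12/(1/3990) = 47880.

47880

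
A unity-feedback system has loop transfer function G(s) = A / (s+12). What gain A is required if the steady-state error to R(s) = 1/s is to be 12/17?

5

No free integrators in G(s): this is a type 0 system.
K_p = lim_{s→0} G(s) = A / (12) = (1/12)·A.
e_ss = 1/(1 + K_p) = 12/17 ⇒ 1 + (1/12)·A = 17/12 ⇒ A = 5.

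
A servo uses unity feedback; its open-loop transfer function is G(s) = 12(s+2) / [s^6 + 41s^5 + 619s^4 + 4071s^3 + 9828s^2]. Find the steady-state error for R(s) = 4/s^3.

Lowest-order denominator term is 9828s^2, so the open loop has 2 poles at the origin → type 2 system.
K_a = lim_{s→0} s^2·G(s) = 12·2 / 9828 = 2/819.
r(t) = 2t^2 gives R(s) = 4/s^3.
e_ss = 4/K_a = 4/(2/819) = 1638.

1638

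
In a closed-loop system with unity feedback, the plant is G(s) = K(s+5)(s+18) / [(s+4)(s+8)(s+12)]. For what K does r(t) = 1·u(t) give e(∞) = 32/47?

System type = 0 (no poles at s=0).
K_p = lim_{s→0} G(s) = K·5·18 / (4·8·12) = (15/64)·K.
e_ss = 1/(1 + K_p) = 32/47 ⇒ 1 + (15/64)·K = 47/32 ⇒ K = 2.

2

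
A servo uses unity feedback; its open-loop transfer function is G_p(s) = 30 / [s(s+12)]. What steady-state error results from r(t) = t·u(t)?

The open loop has one pole at the origin → type 1 system.
K_v = lim_{s→0} s·G_p(s) = 30 / (12) = 2.5.
e_ss = 1/K_v = 1/2.5 = 0.4.

0.4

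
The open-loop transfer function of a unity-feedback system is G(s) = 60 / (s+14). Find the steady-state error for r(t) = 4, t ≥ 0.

28/37

G(s) has no factors of s in the denominator, so the system is type 0.
K_p = lim_{s→0} G(s) = 60 / (14) = 30/7.
e_ss = 4/(1 + K_p) = 4/(37/7) = 28/37.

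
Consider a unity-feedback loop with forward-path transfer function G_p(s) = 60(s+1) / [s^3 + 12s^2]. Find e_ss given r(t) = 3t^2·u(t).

Factoring s^2 from the denominator leaves a polynomial with constant term 12, so the system is type 2.
K_a = lim_{s→0} s^2·G_p(s) = 60·1 / 12 = 5.
r(t) = 3t^2 gives R(s) = 6/s^3.
e_ss = 6/K_a = 6/5 = 1.2.

1.2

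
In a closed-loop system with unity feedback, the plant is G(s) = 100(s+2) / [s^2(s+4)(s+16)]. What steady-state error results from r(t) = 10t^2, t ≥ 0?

System type = 2 (two poles at s=0).
K_a = lim_{s→0} s^2·G(s) = 100·2 / (4·16) = 3.125.
r(t) = 10t^2 gives R(s) = 20/s^3.
e_ss = 20/K_a = 20/3.125 = 6.4.

6.4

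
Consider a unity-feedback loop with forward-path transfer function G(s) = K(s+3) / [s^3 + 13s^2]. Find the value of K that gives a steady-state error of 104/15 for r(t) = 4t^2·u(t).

5

Factoring s^2 from the denominator leaves a polynomial with constant term 13, so the system is type 2.
K_a = lim_{s→0} s^2·G(s) = K·3 / 13 = (3/13)·K.
e_ss = 8/K_a = 104/15 ⇒ K_a = 15/13 ⇒ K = (15/13)/(3/13) = 5.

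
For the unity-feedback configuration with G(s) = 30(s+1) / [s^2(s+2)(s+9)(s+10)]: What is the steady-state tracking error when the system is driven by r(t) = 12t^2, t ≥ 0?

Two free integrators in G(s): this is a type 2 system.
K_a = lim_{s→0} s^2·G(s) = 30·1 / (2·9·10) = 1/6.
r(t) = 12t^2 gives R(s) = 24/s^3.
e_ss = 24/K_a = 24/(1/6) = 144.

144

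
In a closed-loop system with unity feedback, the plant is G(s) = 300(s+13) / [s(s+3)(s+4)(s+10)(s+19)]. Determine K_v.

One free integrator in G(s): this is a type 1 system.
K_v = lim_{s→0} s·G(s) = 300·13 / (3·4·10·19) = 65/38.

65/38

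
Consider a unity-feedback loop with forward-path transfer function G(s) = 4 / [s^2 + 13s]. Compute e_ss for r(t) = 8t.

26

Factoring s from the denominator leaves a polynomial with constant term 13, so the system is type 1.
K_v = lim_{s→0} s·G(s) = 4 / 13 = 4/13.
e_ss = 8/K_v = 8/(4/13) = 26.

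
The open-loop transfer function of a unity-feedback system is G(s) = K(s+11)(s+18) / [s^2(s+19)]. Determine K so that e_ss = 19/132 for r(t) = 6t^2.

8

G(s) has two factors of s in the denominator, so the system is type 2.
K_a = lim_{s→0} s^2·G(s) = K·11·18 / (19) = (198/19)·K.
e_ss = 12/K_a = 19/132 ⇒ K_a = 1584/19 ⇒ K = (1584/19)/(198/19) = 8.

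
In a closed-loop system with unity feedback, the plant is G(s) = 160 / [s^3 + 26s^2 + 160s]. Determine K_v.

Factoring s from the denominator leaves a polynomial with constant term 160, so the system is type 1.
K_v = lim_{s→0} s·G(s) = 160 / 160 = 1.

1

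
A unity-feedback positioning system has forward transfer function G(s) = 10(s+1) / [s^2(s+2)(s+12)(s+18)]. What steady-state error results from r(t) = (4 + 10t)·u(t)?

System type = 2 (two poles at s=0). Taking each input component in turn:
  • 4: tracked with zero error.
  • 10t: tracked with zero error.
Total e_ss = 0.

0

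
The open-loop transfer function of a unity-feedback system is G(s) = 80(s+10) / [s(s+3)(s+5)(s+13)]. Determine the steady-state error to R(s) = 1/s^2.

One free integrator in G(s): this is a type 1 system.
K_v = lim_{s→0} s·G(s) = 80·10 / (3·5·13) = 160/39.
e_ss = 1/K_v = 1/(160/39) = 39/160.

39/160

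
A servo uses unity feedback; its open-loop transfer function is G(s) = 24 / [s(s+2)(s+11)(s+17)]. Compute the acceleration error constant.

0

System type = 1 (one pole at s=0).
K_a = lim_{s→0} s^2·G(s) = 0 (the extra factor of s kills the finite limit).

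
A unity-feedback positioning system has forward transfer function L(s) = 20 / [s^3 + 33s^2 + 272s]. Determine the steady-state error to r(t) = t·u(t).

13.6

Lowest-order denominator term is 272s, so the open loop has 1 pole at the origin → type 1 system.
K_v = lim_{s→0} s·L(s) = 20 / 272 = 5/68.
e_ss = 1/K_v = 1/(5/68) = 13.6.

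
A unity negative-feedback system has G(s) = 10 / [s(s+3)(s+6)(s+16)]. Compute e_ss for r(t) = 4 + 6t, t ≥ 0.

System type = 1 (one pole at s=0). Taking each input component in turn:
  • 4: tracked with zero error.
  • 6t: e_ss = 6/K_v with K_v=5/144 → 172.8.
Total e_ss = 172.8.

172.8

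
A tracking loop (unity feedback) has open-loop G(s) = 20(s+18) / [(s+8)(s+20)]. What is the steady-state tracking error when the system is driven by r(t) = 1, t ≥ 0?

4/13

The open loop has no poles at the origin → type 0 system.
K_p = lim_{s→0} G(s) = 20·18 / (8·20) = 2.25.
e_ss = 1/(1 + K_p) = 1/3.25 = 4/13.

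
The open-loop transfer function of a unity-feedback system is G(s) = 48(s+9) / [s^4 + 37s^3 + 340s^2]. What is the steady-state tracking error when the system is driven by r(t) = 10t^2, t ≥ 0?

425/27

Lowest-order denominator term is 340s^2, so the open loop has 2 poles at the origin → type 2 system.
K_a = lim_{s→0} s^2·G(s) = 48·9 / 340 = 108/85.
r(t) = 10t^2 gives R(s) = 20/s^3.
e_ss = 20/K_a = 20/(108/85) = 425/27.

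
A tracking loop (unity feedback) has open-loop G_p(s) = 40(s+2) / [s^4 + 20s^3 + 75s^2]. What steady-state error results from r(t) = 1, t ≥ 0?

0

The denominator has no term below 75s^2 — 2 poles at s=0, type 2.
A type-2 system has K_p = ∞, so it tracks a step input with zero steady-state error.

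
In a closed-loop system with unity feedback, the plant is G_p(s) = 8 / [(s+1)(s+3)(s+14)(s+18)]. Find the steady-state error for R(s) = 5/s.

945/191

No free integrators in G_p(s): this is a type 0 system.
K_p = lim_{s→0} G_p(s) = 8 / (1·3·14·18) = 2/189.
e_ss = 5/(1 + K_p) = 5/(191/189) = 945/191.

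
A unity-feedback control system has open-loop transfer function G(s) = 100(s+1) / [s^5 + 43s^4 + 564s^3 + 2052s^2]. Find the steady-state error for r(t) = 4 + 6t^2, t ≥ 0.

Factoring s^2 from the denominator leaves a polynomial with constant term 2052, so the system is type 2. Taking each input component in turn:
  • 4: tracked with zero error.
  • 6t^2: e_ss = 12/K_a with K_a=25/513 → 246.24.
Total e_ss = 246.24.

246.24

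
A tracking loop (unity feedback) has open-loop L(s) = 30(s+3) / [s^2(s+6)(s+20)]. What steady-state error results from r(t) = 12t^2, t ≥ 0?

System type = 2 (two poles at s=0).
K_a = lim_{s→0} s^2·L(s) = 30·3 / (6·20) = 0.75.
r(t) = 12t^2 gives R(s) = 24/s^3.
e_ss = 24/K_a = 24/0.75 = 32.

32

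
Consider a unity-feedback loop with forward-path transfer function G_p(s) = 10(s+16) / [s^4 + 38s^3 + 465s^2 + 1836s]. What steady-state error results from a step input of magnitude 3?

0

Lowest-order denominator term is 1836s, so the open loop has 1 pole at the origin → type 1 system.
K_p = ∞ for a type-1 system; e_ss to a step is zero.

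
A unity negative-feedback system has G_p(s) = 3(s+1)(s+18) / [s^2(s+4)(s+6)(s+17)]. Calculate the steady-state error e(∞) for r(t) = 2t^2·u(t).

System type = 2 (two poles at s=0).
K_a = lim_{s→0} s^2·G_p(s) = 3·1·18 / (4·6·17) = 9/68.
r(t) = 2t^2 gives R(s) = 4/s^3.
e_ss = 4/K_a = 4/(9/68) = 272/9.

272/9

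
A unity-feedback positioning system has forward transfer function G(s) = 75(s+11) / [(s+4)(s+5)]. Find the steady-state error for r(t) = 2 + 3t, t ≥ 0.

The open loop has no poles at the origin → type 0 system. By superposition:
  • 2: e_ss = 2/(1+K_p) with K_p=41.25 → 8/169.
  • 3t: a type-0 system cannot track it, e_ss → ∞.
The unbounded component dominates.

infinity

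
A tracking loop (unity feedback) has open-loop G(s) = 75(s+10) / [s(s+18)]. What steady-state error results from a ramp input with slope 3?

0.072

One free integrator in G(s): this is a type 1 system.
K_v = lim_{s→0} s·G(s) = 75·10 / (18) = 125/3.
e_ss = 3/K_v = 3/(125/3) = 0.072.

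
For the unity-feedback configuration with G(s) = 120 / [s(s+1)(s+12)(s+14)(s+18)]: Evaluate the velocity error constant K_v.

One free integrator in G(s): this is a type 1 system.
K_v = lim_{s→0} s·G(s) = 120 / (1·12·14·18) = 5/126.

5/126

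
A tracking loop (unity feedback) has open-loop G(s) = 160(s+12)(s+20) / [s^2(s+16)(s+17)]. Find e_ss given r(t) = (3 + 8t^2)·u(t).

17/150

Two free integrators in G(s): this is a type 2 system. Taking each input component in turn:
  • 3: tracked with zero error.
  • 8t^2: e_ss = 16/K_a with K_a=2400/17 → 17/150.
Total e_ss = 17/150.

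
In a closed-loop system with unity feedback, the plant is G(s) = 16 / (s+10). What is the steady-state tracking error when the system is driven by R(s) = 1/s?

G(s) has no factors of s in the denominator, so the system is type 0.
K_p = lim_{s→0} G(s) = 16 / (10) = 1.6.
e_ss = 1/(1 + K_p) = 1/2.6 = 5/13.

5/13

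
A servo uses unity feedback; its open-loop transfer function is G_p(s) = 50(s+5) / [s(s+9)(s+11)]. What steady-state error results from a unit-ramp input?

G_p(s) has one factor of s in the denominator, so the system is type 1.
K_v = lim_{s→0} s·G_p(s) = 50·5 / (9·11) = 250/99.
e_ss = 1/K_v = 1/(250/99) = 0.396.

0.396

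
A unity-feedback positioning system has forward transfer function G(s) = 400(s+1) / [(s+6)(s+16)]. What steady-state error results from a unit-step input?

6/31

No free integrators in G(s): this is a type 0 system.
K_p = lim_{s→0} G(s) = 400·1 / (6·16) = 25/6.
e_ss = 1/(1 + K_p) = 1/(31/6) = 6/31.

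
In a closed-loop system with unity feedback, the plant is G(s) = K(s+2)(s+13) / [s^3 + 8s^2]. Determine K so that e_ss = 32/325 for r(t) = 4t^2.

25

The denominator has no term below 8s^2 — 2 poles at s=0, type 2.
K_a = lim_{s→0} s^2·G(s) = K·2·13 / 8 = 3.25·K.
e_ss = 8/K_a = 32/325 ⇒ K_a = 81.25 ⇒ K = 81.25/3.25 = 25.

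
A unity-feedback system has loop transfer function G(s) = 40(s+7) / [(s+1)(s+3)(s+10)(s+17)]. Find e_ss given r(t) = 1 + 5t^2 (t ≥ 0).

infinity

G(s) has no factors of s in the denominator, so the system is type 0. Taking each input component in turn:
  • 1: e_ss = 1/(1+K_p) with K_p=28/51 → 51/79.
  • 5t^2: a type-0 system cannot track it, e_ss → ∞.
The unbounded component dominates.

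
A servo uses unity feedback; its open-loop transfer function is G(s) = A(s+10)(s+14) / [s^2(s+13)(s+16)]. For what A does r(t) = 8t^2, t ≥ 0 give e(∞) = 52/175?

System type = 2 (two poles at s=0).
K_a = lim_{s→0} s^2·G(s) = A·10·14 / (13·16) = (35/52)·A.
e_ss = 16/K_a = 52/175 ⇒ K_a = 700/13 ⇒ A = (700/13)/(35/52) = 80.

80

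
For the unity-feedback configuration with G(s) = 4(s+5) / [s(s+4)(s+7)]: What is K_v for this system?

5/7

G(s) has one factor of s in the denominator, so the system is type 1.
K_v = lim_{s→0} s·G(s) = 4·5 / (4·7) = 5/7.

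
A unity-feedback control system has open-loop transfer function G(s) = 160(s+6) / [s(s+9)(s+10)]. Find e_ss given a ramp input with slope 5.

15/32

G(s) has one factor of s in the denominator, so the system is type 1.
K_v = lim_{s→0} s·G(s) = 160·6 / (9·10) = 32/3.
e_ss = 5/K_v = 5/(32/3) = 15/32.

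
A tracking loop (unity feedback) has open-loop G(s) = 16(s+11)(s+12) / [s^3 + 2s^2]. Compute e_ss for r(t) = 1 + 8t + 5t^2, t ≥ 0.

5/528

The denominator has no term below 2s^2 — 2 poles at s=0, type 2. By superposition:
  • 1: tracked with zero error.
  • 8t: tracked with zero error.
  • 5t^2: e_ss = 10/K_a with K_a=1056 → 5/528.
Total e_ss = 5/528.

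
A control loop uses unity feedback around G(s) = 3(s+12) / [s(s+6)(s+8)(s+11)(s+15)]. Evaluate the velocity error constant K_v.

System type = 1 (one pole at s=0).
K_v = lim_{s→0} s·G(s) = 3·12 / (6·8·11·15) = 1/220.

1/220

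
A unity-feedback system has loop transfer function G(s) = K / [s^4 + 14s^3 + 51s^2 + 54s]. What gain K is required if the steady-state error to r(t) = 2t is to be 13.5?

Factoring s from the denominator leaves a polynomial with constant term 54, so the system is type 1.
K_v = lim_{s→0} s·G(s) = K / 54 = (1/54)·K.
e_ss = 2/K_v = 13.5 ⇒ K_v = 4/27 ⇒ K = (4/27)/(1/54) = 8.

8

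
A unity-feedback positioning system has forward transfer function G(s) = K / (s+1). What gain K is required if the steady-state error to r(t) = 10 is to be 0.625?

No free integrators in G(s): this is a type 0 system.
K_p = lim_{s→0} G(s) = K / (1) = 1·K.
e_ss = 10/(1 + K_p) = 0.625 ⇒ 1 + 1·K = 16 ⇒ K = 15.

15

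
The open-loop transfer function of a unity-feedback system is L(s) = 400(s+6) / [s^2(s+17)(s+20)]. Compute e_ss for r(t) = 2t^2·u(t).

Two free integrators in L(s): this is a type 2 system.
K_a = lim_{s→0} s^2·L(s) = 400·6 / (17·20) = 120/17.
r(t) = 2t^2 gives R(s) = 4/s^3.
e_ss = 4/K_a = 4/(120/17) = 17/30.

17/30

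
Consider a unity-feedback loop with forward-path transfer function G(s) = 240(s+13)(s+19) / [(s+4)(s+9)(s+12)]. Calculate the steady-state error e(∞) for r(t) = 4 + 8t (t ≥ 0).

infinity

System type = 0 (no poles at s=0). Treating each term separately:
  • 4: e_ss = 4/(1+K_p) with K_p=1235/9 → 9/311.
  • 8t: a type-0 system cannot track it, e_ss → ∞.
The unbounded component dominates.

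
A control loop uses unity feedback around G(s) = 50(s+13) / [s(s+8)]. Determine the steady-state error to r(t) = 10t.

8/65

One free integrator in G(s): this is a type 1 system.
K_v = lim_{s→0} s·G(s) = 50·13 / (8) = 81.25.
e_ss = 10/K_v = 10/81.25 = 8/65.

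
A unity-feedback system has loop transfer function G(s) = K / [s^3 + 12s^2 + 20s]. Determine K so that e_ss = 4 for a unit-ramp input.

Factoring s from the denominator leaves a polynomial with constant term 20, so the system is type 1.
K_v = lim_{s→0} s·G(s) = K / 20 = 0.05·K.
e_ss = 1/K_v = 4 ⇒ K_v = 0.25 ⇒ K = 0.25/0.05 = 5.

5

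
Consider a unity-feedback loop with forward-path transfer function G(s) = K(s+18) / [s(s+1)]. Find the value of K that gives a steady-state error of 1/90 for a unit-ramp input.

5

G(s) has one factor of s in the denominator, so the system is type 1.
K_v = lim_{s→0} s·G(s) = K·18 / (1) = 18·K.
e_ss = 1/K_v = 1/90 ⇒ K_v = 90 ⇒ K = 90/18 = 5.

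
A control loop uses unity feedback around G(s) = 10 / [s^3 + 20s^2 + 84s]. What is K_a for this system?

0

The denominator has no term below 84s — 1 pole at s=0, type 1.
K_a = lim_{s→0} s^2·G(s) = 0 (the extra factor of s kills the finite limit).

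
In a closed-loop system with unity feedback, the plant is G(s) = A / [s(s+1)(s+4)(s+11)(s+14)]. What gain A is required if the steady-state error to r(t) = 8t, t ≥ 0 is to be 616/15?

120

The open loop has one pole at the origin → type 1 system.
K_v = lim_{s→0} s·G(s) = A / (1·4·11·14) = (1/616)·A.
e_ss = 8/K_v = 616/15 ⇒ K_v = 15/77 ⇒ A = (15/77)/(1/616) = 120.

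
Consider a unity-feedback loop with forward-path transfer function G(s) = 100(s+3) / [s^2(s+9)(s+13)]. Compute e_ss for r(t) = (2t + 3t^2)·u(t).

2.34

G(s) has two factors of s in the denominator, so the system is type 2. By superposition:
  • 2t: tracked with zero error.
  • 3t^2: e_ss = 6/K_a with K_a=100/39 → 2.34.
Total e_ss = 2.34.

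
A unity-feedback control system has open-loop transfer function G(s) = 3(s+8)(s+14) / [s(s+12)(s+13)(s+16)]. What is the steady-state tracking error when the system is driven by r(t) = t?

52/7

The open loop has one pole at the origin → type 1 system.
K_v = lim_{s→0} s·G(s) = 3·8·14 / (12·13·16) = 7/52.
e_ss = 1/K_v = 1/(7/52) = 52/7.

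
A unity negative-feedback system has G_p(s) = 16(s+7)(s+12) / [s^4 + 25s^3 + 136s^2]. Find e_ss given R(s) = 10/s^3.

Factoring s^2 from the denominator leaves a polynomial with constant term 136, so the system is type 2.
K_a = lim_{s→0} s^2·G_p(s) = 16·7·12 / 136 = 168/17.
r(t) = 5t^2 gives R(s) = 10/s^3.
e_ss = 10/K_a = 10/(168/17) = 85/84.

85/84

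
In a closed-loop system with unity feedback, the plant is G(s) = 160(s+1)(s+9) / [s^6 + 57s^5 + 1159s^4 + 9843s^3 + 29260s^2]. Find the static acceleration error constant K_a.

The denominator has no term below 29260s^2 — 2 poles at s=0, type 2.
K_a = lim_{s→0} s^2·G(s) = 160·1·9 / 29260 = 72/1463.

72/1463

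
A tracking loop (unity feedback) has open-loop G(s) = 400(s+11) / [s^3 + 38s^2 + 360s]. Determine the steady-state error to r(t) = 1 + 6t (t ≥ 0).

The denominator has no term below 360s — 1 pole at s=0, type 1. Treating each term separately:
  • 1: tracked with zero error.
  • 6t: e_ss = 6/K_v with K_v=110/9 → 27/55.
Total e_ss = 27/55.

27/55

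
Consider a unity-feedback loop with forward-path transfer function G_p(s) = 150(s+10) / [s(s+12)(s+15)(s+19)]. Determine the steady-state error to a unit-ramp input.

G_p(s) has one factor of s in the denominator, so the system is type 1.
K_v = lim_{s→0} s·G_p(s) = 150·10 / (12·15·19) = 25/57.
e_ss = 1/K_v = 1/(25/57) = 2.28.

2.28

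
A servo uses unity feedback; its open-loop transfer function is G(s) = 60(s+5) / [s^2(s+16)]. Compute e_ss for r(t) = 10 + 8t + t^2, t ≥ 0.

8/75

Two free integrators in G(s): this is a type 2 system. By superposition:
  • 10: tracked with zero error.
  • 8t: tracked with zero error.
  • t^2: e_ss = 2/K_a with K_a=18.75 → 8/75.
Total e_ss = 8/75.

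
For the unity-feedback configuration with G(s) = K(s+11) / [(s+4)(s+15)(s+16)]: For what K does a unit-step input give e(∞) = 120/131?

No free integrators in G(s): this is a type 0 system.
K_p = lim_{s→0} G(s) = K·11 / (4·15·16) = (11/960)·K.
e_ss = 1/(1 + K_p) = 120/131 ⇒ 1 + (11/960)·K = 131/120 ⇒ K = 8.

8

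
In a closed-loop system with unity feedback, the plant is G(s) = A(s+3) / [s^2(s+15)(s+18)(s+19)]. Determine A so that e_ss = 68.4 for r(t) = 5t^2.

Two free integrators in G(s): this is a type 2 system.
K_a = lim_{s→0} s^2·G(s) = A·3 / (15·18·19) = (1/1710)·A.
e_ss = 10/K_a = 68.4 ⇒ K_a = 25/171 ⇒ A = (25/171)/(1/1710) = 250.

250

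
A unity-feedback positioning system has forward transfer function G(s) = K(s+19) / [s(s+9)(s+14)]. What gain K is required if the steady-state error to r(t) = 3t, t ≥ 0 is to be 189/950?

System type = 1 (one pole at s=0).
K_v = lim_{s→0} s·G(s) = K·19 / (9·14) = (19/126)·K.
e_ss = 3/K_v = 189/950 ⇒ K_v = 950/63 ⇒ K = (950/63)/(19/126) = 100.

100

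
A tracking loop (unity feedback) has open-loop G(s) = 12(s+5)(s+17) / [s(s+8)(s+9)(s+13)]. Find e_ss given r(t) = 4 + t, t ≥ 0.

System type = 1 (one pole at s=0). By superposition:
  • 4: tracked with zero error.
  • t: e_ss = 1/K_v with K_v=85/78 → 78/85.
Total e_ss = 78/85.

78/85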